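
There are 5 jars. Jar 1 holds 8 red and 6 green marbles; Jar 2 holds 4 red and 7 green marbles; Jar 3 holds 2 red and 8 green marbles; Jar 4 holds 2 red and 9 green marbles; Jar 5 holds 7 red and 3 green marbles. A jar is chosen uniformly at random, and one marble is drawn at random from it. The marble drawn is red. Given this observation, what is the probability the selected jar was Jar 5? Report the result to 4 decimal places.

Posterior probability ≈ 0.3471

Tabulate prior·likelihood by source: [1] prior 0.2, lik 0.5714, product 0.1143; [2] prior 0.2, lik 0.3636, product 0.07273; [3] prior 0.2, lik 0.2, product 0.04000; [4] prior 0.2, lik 0.1818, product 0.03636; [5] prior 0.2, lik 0.7, product 0.1400.
Normalizing constant = 0.40338; the posterior for Jar 5 is its product over the sum, 0.1400/0.40338 = 0.3471.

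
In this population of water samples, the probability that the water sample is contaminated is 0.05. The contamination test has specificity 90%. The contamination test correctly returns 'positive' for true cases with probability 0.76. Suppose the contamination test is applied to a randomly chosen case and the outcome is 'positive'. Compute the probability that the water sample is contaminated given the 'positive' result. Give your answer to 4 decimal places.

P(H | E) ≈ 0.2857

Let H be the event that the water sample is contaminated. P(H) = 0.05, so P(¬H) = 0.95. With E the 'positive' result, P(E|H) = 0.76 and P(E|¬H) = 0.1.
P(E) = 0.76·0.05 + 0.1·0.95 = 0.038000 + 0.095000 = 0.13300.
By Bayes' theorem, P(H|E) = 0.038000 / 0.13300 = 0.2857.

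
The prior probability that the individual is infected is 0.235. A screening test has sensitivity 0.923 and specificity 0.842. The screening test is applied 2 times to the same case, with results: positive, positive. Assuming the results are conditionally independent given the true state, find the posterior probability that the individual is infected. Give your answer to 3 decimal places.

Posterior P(H) ≈ 0.913

Let H be the event that the individual is infected; start with P(H) = 0.235. P('positive'|H) = 0.923, P('positive'|¬H) = 0.158.
Update on result 1 ('positive'): P(H) ← 0.923·0.2350 / (0.923·0.2350 + 0.158·0.7650) = 0.21690/0.33777 = 0.6422.
Update on result 2 ('positive'): P(H) ← 0.923·0.6422 / (0.923·0.6422 + 0.158·0.3578) = 0.59271/0.64925 = 0.9129.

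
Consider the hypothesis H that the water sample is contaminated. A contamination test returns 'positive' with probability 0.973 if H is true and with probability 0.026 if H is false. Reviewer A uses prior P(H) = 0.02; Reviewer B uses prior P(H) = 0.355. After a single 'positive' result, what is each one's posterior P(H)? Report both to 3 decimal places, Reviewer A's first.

Reviewer A: 0.433; Reviewer B: 0.954

P('+'|H) = 0.973, P('+'|¬H) = 0.026.
Reviewer A: numerator 0.973·0.02 = 0.019460; evidence = 0.019460+0.026·0.98 = 0.044940; posterior = 0.433.
Reviewer B: numerator 0.973·0.355 = 0.34541; evidence = 0.34541+0.026·0.645 = 0.36218; posterior = 0.954.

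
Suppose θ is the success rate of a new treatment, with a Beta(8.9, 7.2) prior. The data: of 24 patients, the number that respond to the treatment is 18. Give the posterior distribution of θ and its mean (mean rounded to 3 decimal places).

Posterior: Beta(26.9, 13.2); mean ≈ 0.671

The binomial likelihood is conjugate to the Beta prior: with 18 successes and 6 failures, the posterior is Beta(8.9+18, 7.2+6) = Beta(26.9, 13.2).
Posterior mean = α/(α+β) = 26.9/40.1 = 0.671.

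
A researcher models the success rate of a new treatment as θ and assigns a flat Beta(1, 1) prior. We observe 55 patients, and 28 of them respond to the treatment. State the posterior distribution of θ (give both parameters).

Observing 28 successes and 27 failures updates Beta(1, 1) by adding the success and failure counts to the two shape parameters: α = 1+28 = 29, β = 1+27 = 28.

Posterior: Beta(29, 28)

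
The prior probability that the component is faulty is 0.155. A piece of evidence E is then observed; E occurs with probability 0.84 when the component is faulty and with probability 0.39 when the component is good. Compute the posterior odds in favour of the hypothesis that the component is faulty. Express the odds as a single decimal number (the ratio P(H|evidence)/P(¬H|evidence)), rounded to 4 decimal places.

Prior odds = 0.155/(1−0.155) = 0.18343. In log-odds, ln(0.18343) = -1.6959.
Add log likelihood ratio: ln(2.1538) = 0.76726.
Posterior log-odds = -0.92866, so posterior odds = exp(-0.92866) = 0.39508.

Posterior odds ≈ 0.3951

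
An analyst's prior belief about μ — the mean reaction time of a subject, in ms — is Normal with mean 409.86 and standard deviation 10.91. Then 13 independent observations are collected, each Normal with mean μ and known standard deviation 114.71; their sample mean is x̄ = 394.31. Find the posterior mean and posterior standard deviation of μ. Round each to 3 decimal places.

Posterior mean ≈ 408.224; posterior SD ≈ 10.320

With known σ, the Normal prior is conjugate. Weight on the data is w = (n/σ²)/(n/σ² + 1/τ₀²) = 0.00098796/(0.00098796+0.00840138) = 0.10522.
Posterior mean = w·x̄ + (1−w)·μ₀ = 0.10522·394.31 + 0.89478·409.86 = 408.224. Posterior variance = 1/(0.00098796+0.00840138) = 106.504, so SD = 10.320.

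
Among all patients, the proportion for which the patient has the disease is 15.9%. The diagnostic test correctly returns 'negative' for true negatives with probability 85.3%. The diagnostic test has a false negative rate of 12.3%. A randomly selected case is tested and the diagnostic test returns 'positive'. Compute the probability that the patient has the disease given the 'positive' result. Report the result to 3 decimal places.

P(H | E) ≈ 0.530

Write H for 'the patient has the disease'. Prior odds H:¬H = 0.159/0.841 = 0.18906. For the 'positive' outcome, the likelihood ratio is 0.877/0.147 = 5.9660.
Posterior odds = 0.18906 × 5.9660 = 1.1279, so P(H|E) = 1.1279/(1+1.1279) = 0.530.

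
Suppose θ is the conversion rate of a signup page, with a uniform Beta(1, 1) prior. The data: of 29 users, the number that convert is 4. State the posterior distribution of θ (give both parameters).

Observing 4 successes and 25 failures updates Beta(1, 1) by adding the success and failure counts to the two shape parameters: α = 1+4 = 5, β = 1+25 = 26.

Posterior: Beta(5, 26)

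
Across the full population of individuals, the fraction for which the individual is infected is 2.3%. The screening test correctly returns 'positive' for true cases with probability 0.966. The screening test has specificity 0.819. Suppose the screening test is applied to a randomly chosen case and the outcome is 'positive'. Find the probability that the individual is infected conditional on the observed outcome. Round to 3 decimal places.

Let H be the event that the individual is infected. P(H) = 0.023, so P(¬H) = 0.977. With E the 'positive' result, P(E|H) = 0.966 and P(E|¬H) = 0.181.
P(E) = 0.966·0.023 + 0.181·0.977 = 0.022218 + 0.17684 = 0.19905.
By Bayes' theorem, P(H|E) = 0.022218 / 0.19905 = 0.112.

P(H | E) ≈ 0.112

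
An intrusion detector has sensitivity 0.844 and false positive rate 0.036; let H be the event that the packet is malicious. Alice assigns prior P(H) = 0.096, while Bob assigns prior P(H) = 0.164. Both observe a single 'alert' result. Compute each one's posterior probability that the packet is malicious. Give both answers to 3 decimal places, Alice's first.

P('+'|H) = 0.844, P('+'|¬H) = 0.036.
Alice: numerator 0.844·0.096 = 0.081024; evidence = 0.081024+0.036·0.904 = 0.11357; posterior = 0.713.
Bob: numerator 0.844·0.164 = 0.13842; evidence = 0.13842+0.036·0.836 = 0.16851; posterior = 0.821.

Alice: 0.713; Bob: 0.821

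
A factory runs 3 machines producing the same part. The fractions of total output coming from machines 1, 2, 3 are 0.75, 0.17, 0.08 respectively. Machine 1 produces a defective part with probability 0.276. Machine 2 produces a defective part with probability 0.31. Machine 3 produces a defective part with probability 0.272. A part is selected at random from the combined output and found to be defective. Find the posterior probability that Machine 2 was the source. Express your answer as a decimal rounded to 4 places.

P(defective|M1) = 0.276; P(defective|M2) = 0.31; P(defective|M3) = 0.272.
Prior × likelihood for each source: 0.75·0.276=0.2070, 0.17·0.31=0.05270, 0.08·0.272=0.02176. Summing gives P(defective) = 0.28146.
P(Machine 2 | defective) = 0.05270 / 0.28146 = 0.1872.

Posterior probability ≈ 0.1872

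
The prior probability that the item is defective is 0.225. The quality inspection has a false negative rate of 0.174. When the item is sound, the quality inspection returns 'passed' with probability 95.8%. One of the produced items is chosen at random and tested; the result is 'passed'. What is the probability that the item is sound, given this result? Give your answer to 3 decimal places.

Write H for 'the item is defective'. Prior odds H:¬H = 0.225/0.775 = 0.29032. For the 'passed' outcome, the likelihood ratio is 0.174/0.958 = 0.18163.
Posterior odds = 0.29032 × 0.18163 = 0.052731, so P(H|E) = 0.052731/(1+0.052731) = 0.050. Then P(¬H|E) = 1 − 0.050 = 0.950.

P(¬H | E) ≈ 0.950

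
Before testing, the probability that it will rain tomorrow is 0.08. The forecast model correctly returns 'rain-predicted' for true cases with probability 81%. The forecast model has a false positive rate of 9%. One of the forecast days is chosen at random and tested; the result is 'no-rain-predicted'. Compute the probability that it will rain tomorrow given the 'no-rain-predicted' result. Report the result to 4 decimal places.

Let H be the event that it will rain tomorrow. P(H) = 0.08, so P(¬H) = 0.92. With E the 'no-rain-predicted' result, P(E|H) = 0.19 and P(E|¬H) = 0.91.
P(E) = 0.19·0.08 + 0.91·0.92 = 0.015200 + 0.83720 = 0.85240.
By Bayes' theorem, P(H|E) = 0.015200 / 0.85240 = 0.0178.

P(H | E) ≈ 0.0178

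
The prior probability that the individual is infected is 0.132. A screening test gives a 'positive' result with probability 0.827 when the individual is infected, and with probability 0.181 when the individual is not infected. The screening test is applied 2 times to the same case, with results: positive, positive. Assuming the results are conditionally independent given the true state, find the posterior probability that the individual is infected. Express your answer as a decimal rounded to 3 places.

With H the event that the individual is infected, the joint likelihood of the observed sequence is P(data|H) = 0.827·0.827 = 0.68393 and P(data|¬H) = 0.181·0.181 = 0.032761.
Bayes: P(H|data) = 0.132·0.68393 / (0.132·0.68393 + 0.868·0.032761) = 0.090279/0.11872 = 0.7605.

Posterior P(H) ≈ 0.760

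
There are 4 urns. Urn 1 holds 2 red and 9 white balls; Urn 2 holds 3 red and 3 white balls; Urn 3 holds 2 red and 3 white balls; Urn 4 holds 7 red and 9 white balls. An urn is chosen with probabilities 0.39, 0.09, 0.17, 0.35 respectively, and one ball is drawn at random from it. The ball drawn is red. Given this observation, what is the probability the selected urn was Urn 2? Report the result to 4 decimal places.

Posterior probability ≈ 0.1335

Tabulate prior·likelihood by source: [1] prior 0.39, lik 0.1818, product 0.07091; [2] prior 0.09, lik 0.5, product 0.04500; [3] prior 0.17, lik 0.4, product 0.06800; [4] prior 0.35, lik 0.4375, product 0.1531.
Normalizing constant = 0.33703; the posterior for Urn 2 is its product over the sum, 0.04500/0.33703 = 0.1335.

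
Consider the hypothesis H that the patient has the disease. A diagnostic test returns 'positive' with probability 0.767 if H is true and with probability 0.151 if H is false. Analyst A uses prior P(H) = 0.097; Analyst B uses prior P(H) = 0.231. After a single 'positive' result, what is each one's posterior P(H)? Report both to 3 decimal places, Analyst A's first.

Analyst A: 0.353; Analyst B: 0.604

P('+'|H) = 0.767, P('+'|¬H) = 0.151.
Analyst A: numerator 0.767·0.097 = 0.074399; evidence = 0.074399+0.151·0.903 = 0.21075; posterior = 0.353.
Analyst B: numerator 0.767·0.231 = 0.17718; evidence = 0.17718+0.151·0.769 = 0.29330; posterior = 0.604.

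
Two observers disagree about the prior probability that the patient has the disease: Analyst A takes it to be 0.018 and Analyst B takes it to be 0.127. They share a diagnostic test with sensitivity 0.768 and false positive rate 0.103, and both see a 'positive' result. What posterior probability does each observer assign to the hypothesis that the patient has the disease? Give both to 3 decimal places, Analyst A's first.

Analyst A: 0.120; Analyst B: 0.520

The likelihood ratio for a 'positive' result is 0.768/0.103 = 7.4563.
Analyst A: prior odds 0.018/0.982 = 0.018330; posterior odds 0.13667; posterior probability 0.120.
Analyst B: prior odds 0.127/0.873 = 0.14548; posterior odds 1.0847; posterior probability 0.520.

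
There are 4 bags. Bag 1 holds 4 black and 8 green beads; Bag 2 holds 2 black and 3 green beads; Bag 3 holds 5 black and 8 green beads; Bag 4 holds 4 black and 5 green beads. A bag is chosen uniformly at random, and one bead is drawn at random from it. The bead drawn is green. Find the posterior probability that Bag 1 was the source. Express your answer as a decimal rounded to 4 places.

Tabulate prior·likelihood by source: [1] prior 0.25, lik 0.6667, product 0.1667; [2] prior 0.25, lik 0.6, product 0.1500; [3] prior 0.25, lik 0.6154, product 0.1538; [4] prior 0.25, lik 0.5556, product 0.1389.
Normalizing constant = 0.60940; the posterior for Bag 1 is its product over the sum, 0.1667/0.60940 = 0.2735.

Posterior probability ≈ 0.2735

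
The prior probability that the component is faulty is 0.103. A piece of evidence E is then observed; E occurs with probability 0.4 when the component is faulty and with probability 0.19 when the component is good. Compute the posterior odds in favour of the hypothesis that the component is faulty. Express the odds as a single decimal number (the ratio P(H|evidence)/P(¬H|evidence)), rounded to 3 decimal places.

Posterior odds ≈ 0.242

Prior odds = 0.103/(1−0.103) = 0.11483. In log-odds, ln(0.11483) = -2.1643.
Add log likelihood ratio: ln(2.1053) = 0.74444.
Posterior log-odds = -1.4199, so posterior odds = exp(-1.4199) = 0.24174.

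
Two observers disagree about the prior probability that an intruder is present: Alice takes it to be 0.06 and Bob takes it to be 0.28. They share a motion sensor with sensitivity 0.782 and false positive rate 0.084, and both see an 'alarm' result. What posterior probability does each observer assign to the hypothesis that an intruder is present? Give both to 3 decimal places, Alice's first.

Alice: 0.373; Bob: 0.784

P('+'|H) = 0.782, P('+'|¬H) = 0.084.
Alice: numerator 0.782·0.06 = 0.046920; evidence = 0.046920+0.084·0.94 = 0.12588; posterior = 0.373.
Bob: numerator 0.782·0.28 = 0.21896; evidence = 0.21896+0.084·0.72 = 0.27944; posterior = 0.784.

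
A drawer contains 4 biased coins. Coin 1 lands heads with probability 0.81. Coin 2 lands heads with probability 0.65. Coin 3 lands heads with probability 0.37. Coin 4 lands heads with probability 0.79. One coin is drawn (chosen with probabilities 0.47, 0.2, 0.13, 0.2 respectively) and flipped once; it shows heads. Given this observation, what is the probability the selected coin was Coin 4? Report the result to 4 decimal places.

Posterior probability ≈ 0.2204

Tabulate prior·likelihood by source: [1] prior 0.47, lik 0.81, product 0.3807; [2] prior 0.2, lik 0.65, product 0.1300; [3] prior 0.13, lik 0.37, product 0.04810; [4] prior 0.2, lik 0.79, product 0.1580.
Normalizing constant = 0.71680; the posterior for Coin 4 is its product over the sum, 0.1580/0.71680 = 0.2204.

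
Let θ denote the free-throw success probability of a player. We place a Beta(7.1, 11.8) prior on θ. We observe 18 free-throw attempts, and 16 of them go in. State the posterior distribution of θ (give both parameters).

Observing 16 successes and 2 failures updates Beta(7.1, 11.8) by adding the success and failure counts to the two shape parameters: α = 7.1+16 = 23.1, β = 11.8+2 = 13.8.

Posterior: Beta(23.1, 13.8)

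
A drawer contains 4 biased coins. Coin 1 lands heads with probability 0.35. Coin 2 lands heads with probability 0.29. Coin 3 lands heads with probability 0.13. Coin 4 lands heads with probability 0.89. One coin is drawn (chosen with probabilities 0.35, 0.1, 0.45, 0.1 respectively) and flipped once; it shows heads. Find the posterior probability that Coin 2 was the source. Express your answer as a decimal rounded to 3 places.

Tabulate prior·likelihood by source: [1] prior 0.35, lik 0.35, product 0.1225; [2] prior 0.1, lik 0.29, product 0.02900; [3] prior 0.45, lik 0.13, product 0.05850; [4] prior 0.1, lik 0.89, product 0.08900.
Normalizing constant = 0.29900; the posterior for Coin 2 is its product over the sum, 0.02900/0.29900 = 0.097.

Posterior probability ≈ 0.097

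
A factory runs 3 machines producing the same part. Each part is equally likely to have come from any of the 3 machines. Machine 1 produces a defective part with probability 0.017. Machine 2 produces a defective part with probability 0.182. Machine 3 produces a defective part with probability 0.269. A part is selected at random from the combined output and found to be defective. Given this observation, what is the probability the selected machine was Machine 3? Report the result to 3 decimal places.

Posterior probability ≈ 0.575

Tabulate prior·likelihood by source: [1] prior 0.333333, lik 0.017, product 0.005667; [2] prior 0.333333, lik 0.182, product 0.06067; [3] prior 0.333333, lik 0.269, product 0.08967.
Normalizing constant = 0.15600; the posterior for Machine 3 is its product over the sum, 0.08967/0.15600 = 0.575.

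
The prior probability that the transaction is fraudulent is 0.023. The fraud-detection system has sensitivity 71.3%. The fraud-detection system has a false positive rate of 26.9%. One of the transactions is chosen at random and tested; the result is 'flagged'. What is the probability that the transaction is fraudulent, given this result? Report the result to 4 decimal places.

P(H | E) ≈ 0.0587

Write H for 'the transaction is fraudulent'. Prior odds H:¬H = 0.023/0.977 = 0.023541. For the 'flagged' outcome, the likelihood ratio is 0.713/0.269 = 2.6506.
Posterior odds = 0.023541 × 2.6506 = 0.062398, so P(H|E) = 0.062398/(1+0.062398) = 0.0587.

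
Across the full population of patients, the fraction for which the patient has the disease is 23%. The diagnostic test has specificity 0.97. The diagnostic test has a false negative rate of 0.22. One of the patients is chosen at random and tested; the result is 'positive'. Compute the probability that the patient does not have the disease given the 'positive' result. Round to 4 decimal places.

P(¬H | E) ≈ 0.1141

Let H be the event that the patient has the disease. P(H) = 0.23, so P(¬H) = 0.77. With E the 'positive' result, P(E|H) = 0.78 and P(E|¬H) = 0.03.
P(E) = 0.78·0.23 + 0.03·0.77 = 0.17940 + 0.023100 = 0.20250.
By Bayes' theorem, P(H|E) = 0.17940 / 0.20250 = 0.8859. Hence P(¬H|E) = 1 − 0.8859 = 0.1141.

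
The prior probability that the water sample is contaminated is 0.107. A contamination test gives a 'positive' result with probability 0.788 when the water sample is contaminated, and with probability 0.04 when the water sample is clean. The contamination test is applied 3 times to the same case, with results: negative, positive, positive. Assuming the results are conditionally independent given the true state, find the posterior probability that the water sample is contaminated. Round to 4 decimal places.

Let H be the event that the water sample is contaminated; start with P(H) = 0.107. P('positive'|H) = 0.788, P('positive'|¬H) = 0.04.
Update on result 1 ('negative'): P(H) ← 0.212·0.1070 / (0.212·0.1070 + 0.96·0.8930) = 0.022684/0.87996 = 0.0258.
Update on result 2 ('positive'): P(H) ← 0.788·0.0258 / (0.788·0.0258 + 0.04·0.9742) = 0.020313/0.059282 = 0.3427.
Update on result 3 ('positive'): P(H) ← 0.788·0.3427 / (0.788·0.3427 + 0.04·0.6573) = 0.27001/0.29631 = 0.9113.

Posterior P(H) ≈ 0.9113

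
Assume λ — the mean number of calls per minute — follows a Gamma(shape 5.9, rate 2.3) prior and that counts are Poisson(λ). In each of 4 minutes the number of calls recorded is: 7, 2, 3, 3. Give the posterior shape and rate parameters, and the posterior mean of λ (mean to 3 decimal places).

Total count ∑xᵢ = 15 over n = 4 minutes.
Gamma is conjugate to the Poisson likelihood: posterior is Gamma(shape = 5.9+15 = 20.9, rate = 2.3+4 = 6.3).
E[λ | data] = 20.9/6.3 = 3.317.

Posterior: Gamma(shape=20.9, rate=6.3); mean ≈ 3.317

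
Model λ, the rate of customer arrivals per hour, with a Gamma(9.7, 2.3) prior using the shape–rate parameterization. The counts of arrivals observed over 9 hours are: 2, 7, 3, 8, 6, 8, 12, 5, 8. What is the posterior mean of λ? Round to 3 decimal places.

Posterior mean ≈ 6.080

Total count ∑xᵢ = 59 over n = 9 hours.
Gamma is conjugate to the Poisson likelihood: posterior is Gamma(shape = 9.7+59 = 68.7, rate = 2.3+9 = 11.3).
Posterior mean = shape/rate = 68.7/11.3 = 6.080.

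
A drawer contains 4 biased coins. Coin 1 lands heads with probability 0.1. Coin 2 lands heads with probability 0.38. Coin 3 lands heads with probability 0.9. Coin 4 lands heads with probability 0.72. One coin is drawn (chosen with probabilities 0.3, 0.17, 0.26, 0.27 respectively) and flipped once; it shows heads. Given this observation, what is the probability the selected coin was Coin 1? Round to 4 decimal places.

Posterior probability ≈ 0.0574

Tabulate prior·likelihood by source: [1] prior 0.3, lik 0.1, product 0.03000; [2] prior 0.17, lik 0.38, product 0.06460; [3] prior 0.26, lik 0.9, product 0.2340; [4] prior 0.27, lik 0.72, product 0.1944.
Normalizing constant = 0.52300; the posterior for Coin 1 is its product over the sum, 0.03000/0.52300 = 0.0574.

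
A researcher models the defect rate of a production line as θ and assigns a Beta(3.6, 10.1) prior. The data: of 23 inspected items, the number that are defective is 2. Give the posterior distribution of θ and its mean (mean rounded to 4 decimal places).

The binomial likelihood is conjugate to the Beta prior: with 2 successes and 21 failures, the posterior is Beta(3.6+2, 10.1+21) = Beta(5.6, 31.1).
E[θ | data] = 5.6/(5.6+31.1) = 0.1526.

Posterior: Beta(5.6, 31.1); mean ≈ 0.1526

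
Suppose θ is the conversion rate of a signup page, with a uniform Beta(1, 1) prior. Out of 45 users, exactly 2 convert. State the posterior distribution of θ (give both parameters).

Observing 2 successes and 43 failures updates Beta(1, 1) by adding the success and failure counts to the two shape parameters: α = 1+2 = 3, β = 1+43 = 44.

Posterior: Beta(3, 44)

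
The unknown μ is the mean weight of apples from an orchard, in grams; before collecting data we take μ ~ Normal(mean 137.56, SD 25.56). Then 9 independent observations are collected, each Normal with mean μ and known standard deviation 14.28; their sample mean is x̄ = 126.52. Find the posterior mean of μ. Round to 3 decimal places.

With known σ, the Normal prior is conjugate. Weight on the data is w = (n/σ²)/(n/σ² + 1/τ₀²) = 0.0441353/(0.0441353+0.00153066) = 0.96648.
Posterior mean = w·x̄ + (1−w)·μ₀ = 0.96648·126.52 + 0.033519·137.56 = 126.890.

Posterior mean ≈ 126.890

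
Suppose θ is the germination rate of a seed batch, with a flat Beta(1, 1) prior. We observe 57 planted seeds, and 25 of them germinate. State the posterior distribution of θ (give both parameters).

The binomial likelihood is conjugate to the Beta prior: with 25 successes and 32 failures, the posterior is Beta(1+25, 1+32) = Beta(26, 33).

Posterior: Beta(26, 33)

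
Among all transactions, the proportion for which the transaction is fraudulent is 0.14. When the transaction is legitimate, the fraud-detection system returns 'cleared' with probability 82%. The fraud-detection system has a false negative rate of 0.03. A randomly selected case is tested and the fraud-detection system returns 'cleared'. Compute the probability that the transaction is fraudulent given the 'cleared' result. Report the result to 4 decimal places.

Let H be the event that the transaction is fraudulent. P(H) = 0.14, so P(¬H) = 0.86. With E the 'cleared' result, P(E|H) = 0.03 and P(E|¬H) = 0.82.
P(E) = 0.03·0.14 + 0.82·0.86 = 0.0042000 + 0.70520 = 0.70940.
By Bayes' theorem, P(H|E) = 0.0042000 / 0.70940 = 0.0059.

P(H | E) ≈ 0.0059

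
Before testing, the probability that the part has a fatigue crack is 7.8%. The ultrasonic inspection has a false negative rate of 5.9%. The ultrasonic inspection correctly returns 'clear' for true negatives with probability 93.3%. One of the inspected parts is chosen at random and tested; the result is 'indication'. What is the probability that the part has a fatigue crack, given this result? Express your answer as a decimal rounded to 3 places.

Write H for 'the part has a fatigue crack'. Prior odds H:¬H = 0.078/0.922 = 0.084599. For the 'indication' outcome, the likelihood ratio is 0.941/0.067 = 14.045.
Posterior odds = 0.084599 × 14.045 = 1.1882, so P(H|E) = 1.1882/(1+1.1882) = 0.543.

P(H | E) ≈ 0.543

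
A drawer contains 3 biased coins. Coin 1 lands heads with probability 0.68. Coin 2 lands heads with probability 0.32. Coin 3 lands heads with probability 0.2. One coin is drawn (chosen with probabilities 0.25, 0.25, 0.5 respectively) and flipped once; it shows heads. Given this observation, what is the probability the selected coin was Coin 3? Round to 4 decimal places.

Posterior probability ≈ 0.2857

Tabulate prior·likelihood by source: [1] prior 0.25, lik 0.68, product 0.1700; [2] prior 0.25, lik 0.32, product 0.08000; [3] prior 0.5, lik 0.2, product 0.1000.
Normalizing constant = 0.35000; the posterior for Coin 3 is its product over the sum, 0.1000/0.35000 = 0.2857.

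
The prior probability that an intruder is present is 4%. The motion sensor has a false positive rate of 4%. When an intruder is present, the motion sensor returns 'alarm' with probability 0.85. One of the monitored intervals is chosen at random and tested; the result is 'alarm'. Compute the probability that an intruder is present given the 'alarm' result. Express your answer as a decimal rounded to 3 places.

Write H for 'an intruder is present'. Prior odds H:¬H = 0.04/0.96 = 0.041667. For the 'alarm' outcome, the likelihood ratio is 0.85/0.04 = 21.250.
Posterior odds = 0.041667 × 21.250 = 0.88542, so P(H|E) = 0.88542/(1+0.88542) = 0.470.

P(H | E) ≈ 0.470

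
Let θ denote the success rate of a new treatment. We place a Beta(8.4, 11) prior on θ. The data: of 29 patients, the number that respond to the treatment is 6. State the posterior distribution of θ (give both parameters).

Posterior: Beta(14.4, 34)

The binomial likelihood is conjugate to the Beta prior: with 6 successes and 23 failures, the posterior is Beta(8.4+6, 11+23) = Beta(14.4, 34).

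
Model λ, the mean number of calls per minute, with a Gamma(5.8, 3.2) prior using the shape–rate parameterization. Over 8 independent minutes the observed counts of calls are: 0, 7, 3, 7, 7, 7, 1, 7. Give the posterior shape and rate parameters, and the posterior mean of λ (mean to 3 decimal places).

Posterior: Gamma(shape=44.8, rate=11.2); mean ≈ 4.000

The Poisson likelihood adds the total count to the shape and the number of exposure periods to the rate. Here ∑xᵢ = 39 and n = 8, so shape 5.8→44.8 and rate 3.2→11.2.
E[λ | data] = 44.8/11.2 = 4.000.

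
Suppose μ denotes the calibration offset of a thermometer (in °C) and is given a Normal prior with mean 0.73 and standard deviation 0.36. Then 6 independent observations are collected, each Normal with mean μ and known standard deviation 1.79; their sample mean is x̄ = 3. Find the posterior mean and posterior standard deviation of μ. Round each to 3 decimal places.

Prior precision 1/τ₀² = 1/0.36² = 7.71605; data precision n/σ² = 6/1.79² = 1.87260.
Posterior precision = 7.71605 + 1.87260 = 9.58865, giving posterior SD = 1/√9.58865 = 0.323.
Posterior mean = (7.71605·0.73 + 1.87260·3) / 9.58865 = 1.173.

Posterior mean ≈ 1.173; posterior SD ≈ 0.323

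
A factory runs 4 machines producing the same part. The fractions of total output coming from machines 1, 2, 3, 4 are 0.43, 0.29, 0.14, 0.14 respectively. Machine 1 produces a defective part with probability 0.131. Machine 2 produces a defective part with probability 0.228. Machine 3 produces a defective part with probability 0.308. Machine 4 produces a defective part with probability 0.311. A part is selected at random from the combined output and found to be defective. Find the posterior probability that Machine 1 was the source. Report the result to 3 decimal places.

Tabulate prior·likelihood by source: [1] prior 0.43, lik 0.131, product 0.05633; [2] prior 0.29, lik 0.228, product 0.06612; [3] prior 0.14, lik 0.308, product 0.04312; [4] prior 0.14, lik 0.311, product 0.04354.
Normalizing constant = 0.20911; the posterior for Machine 1 is its product over the sum, 0.05633/0.20911 = 0.269.

Posterior probability ≈ 0.269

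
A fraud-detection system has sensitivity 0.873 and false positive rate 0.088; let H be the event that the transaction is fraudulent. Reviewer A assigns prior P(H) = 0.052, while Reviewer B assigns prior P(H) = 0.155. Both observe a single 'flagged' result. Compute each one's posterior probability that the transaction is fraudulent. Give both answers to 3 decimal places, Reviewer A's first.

The likelihood ratio for a 'flagged' result is 0.873/0.088 = 9.9205.
Reviewer A: prior odds 0.052/0.948 = 0.054852; posterior odds 0.54416; posterior probability 0.352.
Reviewer B: prior odds 0.155/0.845 = 0.18343; posterior odds 1.8197; posterior probability 0.645.

Reviewer A: 0.352; Reviewer B: 0.645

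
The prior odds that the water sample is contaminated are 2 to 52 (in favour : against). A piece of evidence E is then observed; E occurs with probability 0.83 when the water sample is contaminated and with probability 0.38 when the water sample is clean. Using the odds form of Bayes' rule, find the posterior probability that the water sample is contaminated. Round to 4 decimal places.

Prior odds = 2/52 = 0.038462. In log-odds, ln(0.038462) = -3.2581.
Add log likelihood ratio: ln(2.1842) = 0.78125.
Posterior log-odds = -2.4768, so posterior odds = exp(-2.4768) = 0.084008. Converting, P(H|E) = 0.084008/1.0840 = 0.0775.

Posterior probability ≈ 0.0775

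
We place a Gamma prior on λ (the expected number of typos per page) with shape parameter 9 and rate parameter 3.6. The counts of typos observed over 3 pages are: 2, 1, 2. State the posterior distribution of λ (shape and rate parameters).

Posterior: Gamma(shape=14, rate=6.6)

Total count ∑xᵢ = 5 over n = 3 pages.
Gamma is conjugate to the Poisson likelihood: posterior is Gamma(shape = 9+5 = 14, rate = 3.6+3 = 6.6).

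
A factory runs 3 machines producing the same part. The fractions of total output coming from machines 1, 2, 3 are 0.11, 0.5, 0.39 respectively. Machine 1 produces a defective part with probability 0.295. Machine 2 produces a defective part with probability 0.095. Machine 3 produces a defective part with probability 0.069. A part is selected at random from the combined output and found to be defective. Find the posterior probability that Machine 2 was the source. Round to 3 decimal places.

Posterior probability ≈ 0.445

Tabulate prior·likelihood by source: [1] prior 0.11, lik 0.295, product 0.03245; [2] prior 0.5, lik 0.095, product 0.04750; [3] prior 0.39, lik 0.069, product 0.02691.
Normalizing constant = 0.10686; the posterior for Machine 2 is its product over the sum, 0.04750/0.10686 = 0.445.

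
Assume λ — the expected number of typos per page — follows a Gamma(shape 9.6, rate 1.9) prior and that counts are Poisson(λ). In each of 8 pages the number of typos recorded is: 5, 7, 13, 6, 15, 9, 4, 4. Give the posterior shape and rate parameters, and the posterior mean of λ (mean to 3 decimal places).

Posterior: Gamma(shape=72.6, rate=9.9); mean ≈ 7.333

Total count ∑xᵢ = 63 over n = 8 pages.
Gamma is conjugate to the Poisson likelihood: posterior is Gamma(shape = 9.6+63 = 72.6, rate = 1.9+8 = 9.9).
Posterior mean = shape/rate = 72.6/9.9 = 7.333.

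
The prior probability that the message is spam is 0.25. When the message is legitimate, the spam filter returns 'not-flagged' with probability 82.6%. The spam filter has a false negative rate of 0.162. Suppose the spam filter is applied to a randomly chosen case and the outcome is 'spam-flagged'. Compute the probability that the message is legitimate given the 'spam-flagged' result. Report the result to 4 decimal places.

Write H for 'the message is spam'. Prior odds H:¬H = 0.25/0.75 = 0.33333. For the 'spam-flagged' outcome, the likelihood ratio is 0.838/0.174 = 4.8161.
Posterior odds = 0.33333 × 4.8161 = 1.6054, so P(H|E) = 1.6054/(1+1.6054) = 0.6162. Then P(¬H|E) = 1 − 0.6162 = 0.3838.

P(¬H | E) ≈ 0.3838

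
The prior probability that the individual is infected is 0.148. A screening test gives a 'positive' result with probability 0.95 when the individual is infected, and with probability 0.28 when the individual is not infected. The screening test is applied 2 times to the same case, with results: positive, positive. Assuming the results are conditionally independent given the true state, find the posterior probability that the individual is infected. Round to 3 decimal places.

Let H be the event that the individual is infected; start with P(H) = 0.148. P('positive'|H) = 0.95, P('positive'|¬H) = 0.28.
Update on result 1 ('positive'): P(H) ← 0.95·0.1480 / (0.95·0.1480 + 0.28·0.8520) = 0.14060/0.37916 = 0.3708.
Update on result 2 ('positive'): P(H) ← 0.95·0.3708 / (0.95·0.3708 + 0.28·0.6292) = 0.35228/0.52845 = 0.6666.

Posterior P(H) ≈ 0.667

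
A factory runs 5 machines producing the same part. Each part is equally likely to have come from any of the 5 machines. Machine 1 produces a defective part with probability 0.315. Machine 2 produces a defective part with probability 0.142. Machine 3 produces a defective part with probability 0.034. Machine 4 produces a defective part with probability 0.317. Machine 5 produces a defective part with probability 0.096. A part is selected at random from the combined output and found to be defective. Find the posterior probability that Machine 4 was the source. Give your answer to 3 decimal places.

Posterior probability ≈ 0.351

Tabulate prior·likelihood by source: [1] prior 0.2, lik 0.315, product 0.06300; [2] prior 0.2, lik 0.142, product 0.02840; [3] prior 0.2, lik 0.034, product 0.006800; [4] prior 0.2, lik 0.317, product 0.06340; [5] prior 0.2, lik 0.096, product 0.01920.
Normalizing constant = 0.18080; the posterior for Machine 4 is its product over the sum, 0.06340/0.18080 = 0.351.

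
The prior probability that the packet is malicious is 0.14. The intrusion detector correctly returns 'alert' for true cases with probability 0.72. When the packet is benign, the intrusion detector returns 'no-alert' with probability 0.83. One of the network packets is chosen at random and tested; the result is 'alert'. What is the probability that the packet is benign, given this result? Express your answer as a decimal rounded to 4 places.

P(¬H | E) ≈ 0.5919

Let H be the event that the packet is malicious. P(H) = 0.14, so P(¬H) = 0.86. With E the 'alert' result, P(E|H) = 0.72 and P(E|¬H) = 0.17.
P(E) = 0.72·0.14 + 0.17·0.86 = 0.10080 + 0.14620 = 0.24700.
By Bayes' theorem, P(H|E) = 0.10080 / 0.24700 = 0.4081. Hence P(¬H|E) = 1 − 0.4081 = 0.5919.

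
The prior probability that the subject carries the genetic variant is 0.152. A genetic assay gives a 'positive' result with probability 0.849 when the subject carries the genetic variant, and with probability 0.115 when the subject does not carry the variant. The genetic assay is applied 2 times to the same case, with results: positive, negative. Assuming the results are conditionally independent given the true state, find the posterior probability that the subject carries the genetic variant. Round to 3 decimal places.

Let H be the event that the subject carries the genetic variant; start with P(H) = 0.152. P('positive'|H) = 0.849, P('positive'|¬H) = 0.115.
Update on result 1 ('positive'): P(H) ← 0.849·0.1520 / (0.849·0.1520 + 0.115·0.8480) = 0.12905/0.22657 = 0.5696.
Update on result 2 ('negative'): P(H) ← 0.151·0.5696 / (0.151·0.5696 + 0.885·0.4304) = 0.086006/0.46693 = 0.1842.

Posterior P(H) ≈ 0.184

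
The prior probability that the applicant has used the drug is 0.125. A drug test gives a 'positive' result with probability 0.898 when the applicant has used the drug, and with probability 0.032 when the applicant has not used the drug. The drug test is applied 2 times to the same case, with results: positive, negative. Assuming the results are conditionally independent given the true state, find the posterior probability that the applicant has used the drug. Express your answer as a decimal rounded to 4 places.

Posterior P(H) ≈ 0.2970

Let H be the event that the applicant has used the drug; start with P(H) = 0.125. P('positive'|H) = 0.898, P('positive'|¬H) = 0.032.
Update on result 1 ('positive'): P(H) ← 0.898·0.1250 / (0.898·0.1250 + 0.032·0.8750) = 0.11225/0.14025 = 0.8004.
Update on result 2 ('negative'): P(H) ← 0.102·0.8004 / (0.102·0.8004 + 0.968·0.1996) = 0.081636/0.27489 = 0.2970.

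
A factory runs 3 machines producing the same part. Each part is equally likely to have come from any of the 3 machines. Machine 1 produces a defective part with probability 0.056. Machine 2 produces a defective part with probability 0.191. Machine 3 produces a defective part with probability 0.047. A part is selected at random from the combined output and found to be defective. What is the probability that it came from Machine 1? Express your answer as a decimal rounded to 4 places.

Posterior probability ≈ 0.1905

Tabulate prior·likelihood by source: [1] prior 0.333333, lik 0.056, product 0.01867; [2] prior 0.333333, lik 0.191, product 0.06367; [3] prior 0.333333, lik 0.047, product 0.01567.
Normalizing constant = 0.098000; the posterior for Machine 1 is its product over the sum, 0.01867/0.098000 = 0.1905.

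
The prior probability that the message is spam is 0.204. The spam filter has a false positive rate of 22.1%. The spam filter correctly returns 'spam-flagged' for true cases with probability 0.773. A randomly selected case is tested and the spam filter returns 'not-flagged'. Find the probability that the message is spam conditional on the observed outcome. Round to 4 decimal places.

P(H | E) ≈ 0.0695

Write H for 'the message is spam'. Prior odds H:¬H = 0.204/0.796 = 0.25628. For the 'not-flagged' outcome, the likelihood ratio is 0.227/0.779 = 0.29140.
Posterior odds = 0.25628 × 0.29140 = 0.074680, so P(H|E) = 0.074680/(1+0.074680) = 0.0695.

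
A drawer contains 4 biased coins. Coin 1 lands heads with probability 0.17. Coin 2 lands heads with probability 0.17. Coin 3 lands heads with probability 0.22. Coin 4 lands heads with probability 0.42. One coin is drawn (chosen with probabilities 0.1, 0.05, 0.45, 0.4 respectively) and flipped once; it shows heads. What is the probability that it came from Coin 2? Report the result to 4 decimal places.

Tabulate prior·likelihood by source: [1] prior 0.1, lik 0.17, product 0.01700; [2] prior 0.05, lik 0.17, product 0.008500; [3] prior 0.45, lik 0.22, product 0.09900; [4] prior 0.4, lik 0.42, product 0.1680.
Normalizing constant = 0.29250; the posterior for Coin 2 is its product over the sum, 0.008500/0.29250 = 0.0291.

Posterior probability ≈ 0.0291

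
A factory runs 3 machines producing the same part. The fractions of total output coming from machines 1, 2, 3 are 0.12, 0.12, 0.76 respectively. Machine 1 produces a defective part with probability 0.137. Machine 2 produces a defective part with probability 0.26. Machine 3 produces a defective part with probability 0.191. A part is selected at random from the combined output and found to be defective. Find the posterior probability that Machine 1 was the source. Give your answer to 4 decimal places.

Tabulate prior·likelihood by source: [1] prior 0.12, lik 0.137, product 0.01644; [2] prior 0.12, lik 0.26, product 0.03120; [3] prior 0.76, lik 0.191, product 0.1452.
Normalizing constant = 0.19280; the posterior for Machine 1 is its product over the sum, 0.01644/0.19280 = 0.0853.

Posterior probability ≈ 0.0853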